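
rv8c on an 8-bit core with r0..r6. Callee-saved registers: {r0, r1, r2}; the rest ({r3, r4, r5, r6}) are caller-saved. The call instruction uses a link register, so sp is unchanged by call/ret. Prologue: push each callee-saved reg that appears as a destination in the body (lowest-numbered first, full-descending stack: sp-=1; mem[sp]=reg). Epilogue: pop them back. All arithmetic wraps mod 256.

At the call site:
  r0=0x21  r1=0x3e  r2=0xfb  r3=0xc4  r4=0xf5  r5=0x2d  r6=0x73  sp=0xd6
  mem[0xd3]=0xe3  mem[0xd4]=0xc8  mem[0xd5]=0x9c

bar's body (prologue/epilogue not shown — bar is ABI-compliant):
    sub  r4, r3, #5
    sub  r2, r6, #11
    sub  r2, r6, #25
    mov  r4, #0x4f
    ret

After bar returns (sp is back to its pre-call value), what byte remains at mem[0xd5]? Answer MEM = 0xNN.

MEM = 0xfb

prologue: push r2 -> mem[0xd5]=0xfb, sp=0xd5
body[0] sub  r4, r3, #5 -> r4=0xbf
body[1] sub  r2, r6, #11 -> r2=0x68
body[2] sub  r2, r6, #25 -> r2=0x5a
body[3] mov  r4, #0x4f -> r4=0x4f
epilogue: pop r2=0xfb, sp=0xd6
prologue pushed ['r2'] at ['0xd5']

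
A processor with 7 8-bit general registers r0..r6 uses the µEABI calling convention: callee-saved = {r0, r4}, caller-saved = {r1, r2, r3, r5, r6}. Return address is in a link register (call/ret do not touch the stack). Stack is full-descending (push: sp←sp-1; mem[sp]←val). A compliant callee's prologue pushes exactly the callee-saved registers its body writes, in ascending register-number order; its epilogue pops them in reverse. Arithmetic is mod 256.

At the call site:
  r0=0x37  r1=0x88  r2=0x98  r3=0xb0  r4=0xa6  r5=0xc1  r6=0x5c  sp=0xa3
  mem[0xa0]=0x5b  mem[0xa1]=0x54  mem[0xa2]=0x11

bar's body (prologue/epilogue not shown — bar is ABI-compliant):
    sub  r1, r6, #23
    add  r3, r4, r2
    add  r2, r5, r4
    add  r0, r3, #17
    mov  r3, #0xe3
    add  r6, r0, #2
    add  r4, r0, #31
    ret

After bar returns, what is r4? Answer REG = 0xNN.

REG = 0xa6

prologue: push r0 -> mem[0xa2]=0x37, sp=0xa2
prologue: push r4 -> mem[0xa1]=0xa6, sp=0xa1
body[0] sub  r1, r6, #23 -> r1=0x45
body[1] add  r3, r4, r2 -> r3=0x3e
body[2] add  r2, r5, r4 -> r2=0x67
body[3] add  r0, r3, #17 -> r0=0x4f
body[4] mov  r3, #0xe3 -> r3=0xe3
body[5] add  r6, r0, #2 -> r6=0x51
body[6] add  r4, r0, #31 -> r4=0x6e
epilogue: pop r4=0xa6, sp=0xa2
epilogue: pop r0=0x37, sp=0xa3
r4 is callee-saved -> restored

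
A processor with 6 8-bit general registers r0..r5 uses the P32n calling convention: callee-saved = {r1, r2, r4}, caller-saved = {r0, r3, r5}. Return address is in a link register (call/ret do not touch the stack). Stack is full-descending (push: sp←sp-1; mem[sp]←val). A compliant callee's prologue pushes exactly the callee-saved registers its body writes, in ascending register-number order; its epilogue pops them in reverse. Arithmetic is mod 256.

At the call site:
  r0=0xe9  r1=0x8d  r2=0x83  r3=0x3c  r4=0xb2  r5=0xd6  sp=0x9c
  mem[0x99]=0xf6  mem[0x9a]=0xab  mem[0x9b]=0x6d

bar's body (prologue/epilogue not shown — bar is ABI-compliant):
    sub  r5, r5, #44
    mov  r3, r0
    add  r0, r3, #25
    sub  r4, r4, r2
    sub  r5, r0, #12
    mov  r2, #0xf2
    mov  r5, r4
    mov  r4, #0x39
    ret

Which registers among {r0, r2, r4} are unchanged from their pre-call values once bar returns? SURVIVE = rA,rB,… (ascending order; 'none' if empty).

SURVIVE = r2,r4

prologue: push r2 -> mem[0x9b]=0x83, sp=0x9b
prologue: push r4 -> mem[0x9a]=0xb2, sp=0x9a
body[0] sub  r5, r5, #44 -> r5=0xaa
body[1] mov  r3, r0 -> r3=0xe9
body[2] add  r0, r3, #25 -> r0=0x02
body[3] sub  r4, r4, r2 -> r4=0x2f
body[4] sub  r5, r0, #12 -> r5=0xf6
body[5] mov  r2, #0xf2 -> r2=0xf2
body[6] mov  r5, r4 -> r5=0x2f
body[7] mov  r4, #0x39 -> r4=0x39
epilogue: pop r4=0xb2, sp=0x9b
epilogue: pop r2=0x83, sp=0x9c
r0: caller-saved, written=True
r2: callee-saved, written=True
r4: callee-saved, written=True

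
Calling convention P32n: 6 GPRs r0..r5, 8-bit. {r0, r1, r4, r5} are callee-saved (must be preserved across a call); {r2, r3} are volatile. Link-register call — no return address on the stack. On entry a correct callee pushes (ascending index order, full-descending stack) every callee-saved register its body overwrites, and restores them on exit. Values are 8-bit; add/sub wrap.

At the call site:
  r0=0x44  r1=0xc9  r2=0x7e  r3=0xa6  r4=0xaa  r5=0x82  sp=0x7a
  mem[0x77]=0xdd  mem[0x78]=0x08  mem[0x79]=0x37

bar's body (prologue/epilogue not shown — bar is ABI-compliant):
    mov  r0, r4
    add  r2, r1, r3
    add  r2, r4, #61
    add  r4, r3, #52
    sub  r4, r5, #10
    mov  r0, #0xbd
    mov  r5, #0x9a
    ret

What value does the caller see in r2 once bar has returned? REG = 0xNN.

prologue: push r0 → mem[0x79]=0x44, sp=0x79
prologue: push r4 → mem[0x78]=0xaa, sp=0x78
prologue: push r5 → mem[0x77]=0x82, sp=0x77
body[0] mov  r0, r4 → r0=0xaa
body[1] add  r2, r1, r3 → r2=0x6f
body[2] add  r2, r4, #61 → r2=0xe7
body[3] add  r4, r3, #52 → r4=0xda
body[4] sub  r4, r5, #10 → r4=0x78
body[5] mov  r0, #0xbd → r0=0xbd
body[6] mov  r5, #0x9a → r5=0x9a
epilogue: pop r5=0x82, sp=0x78
epilogue: pop r4=0xaa, sp=0x79
epilogue: pop r0=0x44, sp=0x7a
r2 is caller-saved → body value

REG = 0xe7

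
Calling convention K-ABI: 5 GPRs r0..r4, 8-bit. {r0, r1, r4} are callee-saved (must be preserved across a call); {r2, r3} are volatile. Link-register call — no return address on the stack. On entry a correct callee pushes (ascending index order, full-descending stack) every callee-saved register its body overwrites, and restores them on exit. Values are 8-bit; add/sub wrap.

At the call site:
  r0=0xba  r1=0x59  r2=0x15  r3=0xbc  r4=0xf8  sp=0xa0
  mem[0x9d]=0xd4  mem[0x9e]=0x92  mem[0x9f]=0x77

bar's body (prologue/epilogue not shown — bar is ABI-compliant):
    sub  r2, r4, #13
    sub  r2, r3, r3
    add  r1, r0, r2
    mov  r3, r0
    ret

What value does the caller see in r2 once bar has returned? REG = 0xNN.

REG = 0x00

prologue: push r1 → mem[0x9f]=0x59, sp=0x9f
body[0] sub  r2, r4, #13 → r2=0xeb
body[1] sub  r2, r3, r3 → r2=0x00
body[2] add  r1, r0, r2 → r1=0xba
body[3] mov  r3, r0 → r3=0xba
epilogue: pop r1=0x59, sp=0xa0
r2 is caller-saved → body value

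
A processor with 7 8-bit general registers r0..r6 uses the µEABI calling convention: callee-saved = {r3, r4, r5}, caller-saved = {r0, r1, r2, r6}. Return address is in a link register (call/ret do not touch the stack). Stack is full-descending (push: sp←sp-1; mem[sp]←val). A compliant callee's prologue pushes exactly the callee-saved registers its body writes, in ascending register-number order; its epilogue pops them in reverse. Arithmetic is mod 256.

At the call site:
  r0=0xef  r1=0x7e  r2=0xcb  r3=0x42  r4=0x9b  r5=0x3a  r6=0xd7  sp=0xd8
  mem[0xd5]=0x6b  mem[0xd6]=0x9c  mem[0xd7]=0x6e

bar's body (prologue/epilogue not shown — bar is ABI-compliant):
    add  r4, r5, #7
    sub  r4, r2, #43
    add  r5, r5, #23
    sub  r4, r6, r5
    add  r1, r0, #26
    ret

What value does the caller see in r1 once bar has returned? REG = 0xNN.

REG = 0x09

prologue: push r4 → mem[0xd7]=0x9b, sp=0xd7
prologue: push r5 → mem[0xd6]=0x3a, sp=0xd6
body[0] add  r4, r5, #7 → r4=0x41
body[1] sub  r4, r2, #43 → r4=0xa0
body[2] add  r5, r5, #23 → r5=0x51
body[3] sub  r4, r6, r5 → r4=0x86
body[4] add  r1, r0, #26 → r1=0x09
epilogue: pop r5=0x3a, sp=0xd7
epilogue: pop r4=0x9b, sp=0xd8
r1 is caller-saved → body value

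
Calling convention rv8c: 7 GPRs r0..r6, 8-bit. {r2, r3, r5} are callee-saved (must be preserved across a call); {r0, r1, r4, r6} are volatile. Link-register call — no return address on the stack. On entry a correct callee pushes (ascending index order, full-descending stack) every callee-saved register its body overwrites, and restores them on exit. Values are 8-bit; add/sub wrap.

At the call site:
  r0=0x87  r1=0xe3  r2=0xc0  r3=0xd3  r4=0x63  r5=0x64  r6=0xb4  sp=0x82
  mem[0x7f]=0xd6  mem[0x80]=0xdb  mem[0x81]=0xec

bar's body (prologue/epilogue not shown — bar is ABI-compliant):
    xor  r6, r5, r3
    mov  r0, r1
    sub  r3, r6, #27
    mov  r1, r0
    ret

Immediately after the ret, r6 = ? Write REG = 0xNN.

prologue: push r3 → mem[0x81]=0xd3, sp=0x81
body[0] xor  r6, r5, r3 → r6=0xb7
body[1] mov  r0, r1 → r0=0xe3
body[2] sub  r3, r6, #27 → r3=0x9c
body[3] mov  r1, r0 → r1=0xe3
epilogue: pop r3=0xd3, sp=0x82
r6 is caller-saved → body value

REG = 0xb7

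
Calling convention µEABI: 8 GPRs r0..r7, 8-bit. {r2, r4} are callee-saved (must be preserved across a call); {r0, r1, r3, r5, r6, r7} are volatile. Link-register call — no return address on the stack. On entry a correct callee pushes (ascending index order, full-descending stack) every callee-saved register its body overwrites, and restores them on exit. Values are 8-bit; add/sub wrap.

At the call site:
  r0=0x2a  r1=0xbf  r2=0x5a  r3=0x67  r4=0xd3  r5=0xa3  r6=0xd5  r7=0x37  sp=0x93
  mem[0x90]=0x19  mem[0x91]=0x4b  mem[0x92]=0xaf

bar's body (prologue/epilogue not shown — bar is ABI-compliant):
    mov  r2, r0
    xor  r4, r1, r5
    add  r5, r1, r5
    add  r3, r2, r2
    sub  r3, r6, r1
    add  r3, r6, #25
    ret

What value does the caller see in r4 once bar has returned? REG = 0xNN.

prologue: push r2 → mem[0x92]=0x5a, sp=0x92
prologue: push r4 → mem[0x91]=0xd3, sp=0x91
body[0] mov  r2, r0 → r2=0x2a
body[1] xor  r4, r1, r5 → r4=0x1c
body[2] add  r5, r1, r5 → r5=0x62
body[3] add  r3, r2, r2 → r3=0x54
body[4] sub  r3, r6, r1 → r3=0x16
body[5] add  r3, r6, #25 → r3=0xee
epilogue: pop r4=0xd3, sp=0x92
epilogue: pop r2=0x5a, sp=0x93
r4 is callee-saved → restored

REG = 0xd3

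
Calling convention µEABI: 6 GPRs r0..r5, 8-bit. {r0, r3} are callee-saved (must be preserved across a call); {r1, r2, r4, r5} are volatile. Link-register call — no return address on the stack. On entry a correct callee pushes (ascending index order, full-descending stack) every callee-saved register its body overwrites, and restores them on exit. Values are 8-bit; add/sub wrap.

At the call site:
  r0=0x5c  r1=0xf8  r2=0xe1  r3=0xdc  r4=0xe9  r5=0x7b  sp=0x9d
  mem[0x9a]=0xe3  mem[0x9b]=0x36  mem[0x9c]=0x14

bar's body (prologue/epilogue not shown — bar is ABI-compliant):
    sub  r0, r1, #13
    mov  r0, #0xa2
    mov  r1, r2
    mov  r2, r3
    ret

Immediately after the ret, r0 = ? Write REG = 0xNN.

prologue: push r0 → mem[0x9c]=0x5c, sp=0x9c
body[0] sub  r0, r1, #13 → r0=0xeb
body[1] mov  r0, #0xa2 → r0=0xa2
body[2] mov  r1, r2 → r1=0xe1
body[3] mov  r2, r3 → r2=0xdc
epilogue: pop r0=0x5c, sp=0x9d
r0 is callee-saved → restored

REG = 0x5c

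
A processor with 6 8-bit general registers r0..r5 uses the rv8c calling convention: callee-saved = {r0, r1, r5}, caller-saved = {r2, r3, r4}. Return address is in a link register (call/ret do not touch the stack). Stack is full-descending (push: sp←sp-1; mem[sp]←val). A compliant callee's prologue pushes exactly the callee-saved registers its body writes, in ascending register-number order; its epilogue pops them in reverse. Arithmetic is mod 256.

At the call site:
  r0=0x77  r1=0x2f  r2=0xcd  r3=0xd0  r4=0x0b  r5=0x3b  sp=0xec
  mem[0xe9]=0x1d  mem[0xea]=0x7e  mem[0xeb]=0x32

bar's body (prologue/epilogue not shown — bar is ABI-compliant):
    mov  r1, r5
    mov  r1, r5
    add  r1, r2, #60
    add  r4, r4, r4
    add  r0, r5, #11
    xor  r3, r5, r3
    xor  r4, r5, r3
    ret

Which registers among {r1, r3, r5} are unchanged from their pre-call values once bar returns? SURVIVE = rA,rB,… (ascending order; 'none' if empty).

SURVIVE = r1,r5

prologue: push r0 → mem[0xeb]=0x77, sp=0xeb
prologue: push r1 → mem[0xea]=0x2f, sp=0xea
body[0] mov  r1, r5 → r1=0x3b
body[1] mov  r1, r5 → r1=0x3b
body[2] add  r1, r2, #60 → r1=0x09
body[3] add  r4, r4, r4 → r4=0x16
body[4] add  r0, r5, #11 → r0=0x46
body[5] xor  r3, r5, r3 → r3=0xeb
body[6] xor  r4, r5, r3 → r4=0xd0
epilogue: pop r1=0x2f, sp=0xeb
epilogue: pop r0=0x77, sp=0xec
r1: callee-saved, written=True
r3: caller-saved, written=True
r5: callee-saved, written=False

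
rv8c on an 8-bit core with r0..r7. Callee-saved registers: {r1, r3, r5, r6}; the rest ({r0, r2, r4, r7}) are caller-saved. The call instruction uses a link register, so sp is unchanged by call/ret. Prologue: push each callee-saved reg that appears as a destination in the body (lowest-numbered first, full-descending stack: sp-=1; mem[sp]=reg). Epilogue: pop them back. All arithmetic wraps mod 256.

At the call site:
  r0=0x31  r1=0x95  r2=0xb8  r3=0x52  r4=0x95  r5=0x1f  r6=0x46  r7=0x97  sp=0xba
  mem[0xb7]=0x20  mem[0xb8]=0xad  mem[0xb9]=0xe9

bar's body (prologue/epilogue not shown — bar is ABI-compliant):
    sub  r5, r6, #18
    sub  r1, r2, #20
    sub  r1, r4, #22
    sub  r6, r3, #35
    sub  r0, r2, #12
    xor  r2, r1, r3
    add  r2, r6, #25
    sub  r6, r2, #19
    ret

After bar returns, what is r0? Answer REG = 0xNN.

REG = 0xac

prologue: push r1 → mem[0xb9]=0x95, sp=0xb9
prologue: push r5 → mem[0xb8]=0x1f, sp=0xb8
prologue: push r6 → mem[0xb7]=0x46, sp=0xb7
body[0] sub  r5, r6, #18 → r5=0x34
body[1] sub  r1, r2, #20 → r1=0xa4
body[2] sub  r1, r4, #22 → r1=0x7f
body[3] sub  r6, r3, #35 → r6=0x2f
body[4] sub  r0, r2, #12 → r0=0xac
body[5] xor  r2, r1, r3 → r2=0x2d
body[6] add  r2, r6, #25 → r2=0x48
body[7] sub  r6, r2, #19 → r6=0x35
epilogue: pop r6=0x46, sp=0xb8
epilogue: pop r5=0x1f, sp=0xb9
epilogue: pop r1=0x95, sp=0xba
r0 is caller-saved → body value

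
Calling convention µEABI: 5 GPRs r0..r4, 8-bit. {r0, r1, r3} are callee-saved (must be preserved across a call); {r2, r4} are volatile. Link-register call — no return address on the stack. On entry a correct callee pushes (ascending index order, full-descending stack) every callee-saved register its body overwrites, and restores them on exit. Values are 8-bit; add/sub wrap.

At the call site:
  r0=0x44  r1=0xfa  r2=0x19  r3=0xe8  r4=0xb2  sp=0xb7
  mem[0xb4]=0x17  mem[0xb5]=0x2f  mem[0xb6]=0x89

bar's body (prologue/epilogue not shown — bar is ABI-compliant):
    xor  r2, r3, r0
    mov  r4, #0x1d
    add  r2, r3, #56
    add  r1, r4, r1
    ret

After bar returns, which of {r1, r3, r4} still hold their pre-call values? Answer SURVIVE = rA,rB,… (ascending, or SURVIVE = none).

prologue: push r1 -> mem[0xb6]=0xfa, sp=0xb6
body[0] xor  r2, r3, r0 -> r2=0xac
body[1] mov  r4, #0x1d -> r4=0x1d
body[2] add  r2, r3, #56 -> r2=0x20
body[3] add  r1, r4, r1 -> r1=0x17
epilogue: pop r1=0xfa, sp=0xb7
r1: callee-saved, written=True
r3: callee-saved, written=False
r4: caller-saved, written=True

SURVIVE = r1,r3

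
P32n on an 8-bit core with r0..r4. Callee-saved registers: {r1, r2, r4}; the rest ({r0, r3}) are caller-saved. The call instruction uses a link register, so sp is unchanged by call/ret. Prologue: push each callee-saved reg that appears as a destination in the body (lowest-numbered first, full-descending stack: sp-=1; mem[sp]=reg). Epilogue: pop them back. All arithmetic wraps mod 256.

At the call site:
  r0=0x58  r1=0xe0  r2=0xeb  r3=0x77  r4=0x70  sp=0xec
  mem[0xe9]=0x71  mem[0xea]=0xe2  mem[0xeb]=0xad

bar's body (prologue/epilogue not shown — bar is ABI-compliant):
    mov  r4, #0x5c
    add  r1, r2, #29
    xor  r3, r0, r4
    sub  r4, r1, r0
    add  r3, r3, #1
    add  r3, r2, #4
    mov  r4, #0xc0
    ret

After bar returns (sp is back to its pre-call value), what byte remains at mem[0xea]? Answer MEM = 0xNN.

MEM = 0x70

prologue: push r1 → mem[0xeb]=0xe0, sp=0xeb
prologue: push r4 → mem[0xea]=0x70, sp=0xea
body[0] mov  r4, #0x5c → r4=0x5c
body[1] add  r1, r2, #29 → r1=0x08
body[2] xor  r3, r0, r4 → r3=0x04
body[3] sub  r4, r1, r0 → r4=0xb0
body[4] add  r3, r3, #1 → r3=0x05
body[5] add  r3, r2, #4 → r3=0xef
body[6] mov  r4, #0xc0 → r4=0xc0
epilogue: pop r4=0x70, sp=0xeb
epilogue: pop r1=0xe0, sp=0xec
prologue pushed ['r1', 'r4'] at ['0xeb', '0xea']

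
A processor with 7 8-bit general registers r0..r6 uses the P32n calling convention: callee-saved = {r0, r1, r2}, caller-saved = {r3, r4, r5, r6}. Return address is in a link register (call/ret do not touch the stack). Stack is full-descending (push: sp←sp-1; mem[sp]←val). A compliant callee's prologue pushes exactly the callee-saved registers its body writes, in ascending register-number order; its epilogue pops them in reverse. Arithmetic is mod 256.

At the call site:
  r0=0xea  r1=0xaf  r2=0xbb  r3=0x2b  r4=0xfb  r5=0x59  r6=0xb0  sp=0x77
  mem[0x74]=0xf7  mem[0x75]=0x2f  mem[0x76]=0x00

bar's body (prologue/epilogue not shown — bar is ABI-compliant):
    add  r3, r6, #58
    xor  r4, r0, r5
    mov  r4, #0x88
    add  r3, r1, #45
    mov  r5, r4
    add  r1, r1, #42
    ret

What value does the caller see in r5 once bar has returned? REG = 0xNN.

REG = 0x88

prologue: push r1 -> mem[0x76]=0xaf, sp=0x76
body[0] add  r3, r6, #58 -> r3=0xea
body[1] xor  r4, r0, r5 -> r4=0xb3
body[2] mov  r4, #0x88 -> r4=0x88
body[3] add  r3, r1, #45 -> r3=0xdc
body[4] mov  r5, r4 -> r5=0x88
body[5] add  r1, r1, #42 -> r1=0xd9
epilogue: pop r1=0xaf, sp=0x77
r5 is caller-saved -> body value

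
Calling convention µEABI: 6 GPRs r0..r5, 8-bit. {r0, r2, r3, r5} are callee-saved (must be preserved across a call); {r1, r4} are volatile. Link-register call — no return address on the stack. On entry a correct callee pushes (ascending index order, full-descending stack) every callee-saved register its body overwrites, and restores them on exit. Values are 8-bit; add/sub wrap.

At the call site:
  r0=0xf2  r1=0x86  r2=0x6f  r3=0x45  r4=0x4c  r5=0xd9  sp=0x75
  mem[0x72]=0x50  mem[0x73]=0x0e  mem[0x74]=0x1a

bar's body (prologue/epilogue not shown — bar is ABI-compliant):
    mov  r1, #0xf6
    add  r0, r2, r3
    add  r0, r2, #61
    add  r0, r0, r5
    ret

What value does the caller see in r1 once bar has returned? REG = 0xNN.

REG = 0xf6

prologue: push r0 → mem[0x74]=0xf2, sp=0x74
body[0] mov  r1, #0xf6 → r1=0xf6
body[1] add  r0, r2, r3 → r0=0xb4
body[2] add  r0, r2, #61 → r0=0xac
body[3] add  r0, r0, r5 → r0=0x85
epilogue: pop r0=0xf2, sp=0x75
r1 is caller-saved → body value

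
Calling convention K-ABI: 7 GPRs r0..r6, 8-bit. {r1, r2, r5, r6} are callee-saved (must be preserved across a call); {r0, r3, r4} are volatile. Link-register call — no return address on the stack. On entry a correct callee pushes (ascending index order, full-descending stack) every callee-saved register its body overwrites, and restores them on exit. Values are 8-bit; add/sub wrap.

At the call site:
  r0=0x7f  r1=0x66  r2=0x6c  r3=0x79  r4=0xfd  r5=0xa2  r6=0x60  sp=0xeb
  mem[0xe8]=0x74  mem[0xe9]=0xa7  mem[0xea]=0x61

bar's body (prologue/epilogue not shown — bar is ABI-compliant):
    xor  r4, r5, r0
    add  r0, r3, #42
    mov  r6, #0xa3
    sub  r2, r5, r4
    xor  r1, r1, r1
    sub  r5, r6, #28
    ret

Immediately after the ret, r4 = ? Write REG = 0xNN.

REG = 0xdd

prologue: push r1 -> mem[0xea]=0x66, sp=0xea
prologue: push r2 -> mem[0xe9]=0x6c, sp=0xe9
prologue: push r5 -> mem[0xe8]=0xa2, sp=0xe8
prologue: push r6 -> mem[0xe7]=0x60, sp=0xe7
body[0] xor  r4, r5, r0 -> r4=0xdd
body[1] add  r0, r3, #42 -> r0=0xa3
body[2] mov  r6, #0xa3 -> r6=0xa3
body[3] sub  r2, r5, r4 -> r2=0xc5
body[4] xor  r1, r1, r1 -> r1=0x00
body[5] sub  r5, r6, #28 -> r5=0x87
epilogue: pop r6=0x60, sp=0xe8
epilogue: pop r5=0xa2, sp=0xe9
epilogue: pop r2=0x6c, sp=0xea
epilogue: pop r1=0x66, sp=0xeb
r4 is caller-saved -> body value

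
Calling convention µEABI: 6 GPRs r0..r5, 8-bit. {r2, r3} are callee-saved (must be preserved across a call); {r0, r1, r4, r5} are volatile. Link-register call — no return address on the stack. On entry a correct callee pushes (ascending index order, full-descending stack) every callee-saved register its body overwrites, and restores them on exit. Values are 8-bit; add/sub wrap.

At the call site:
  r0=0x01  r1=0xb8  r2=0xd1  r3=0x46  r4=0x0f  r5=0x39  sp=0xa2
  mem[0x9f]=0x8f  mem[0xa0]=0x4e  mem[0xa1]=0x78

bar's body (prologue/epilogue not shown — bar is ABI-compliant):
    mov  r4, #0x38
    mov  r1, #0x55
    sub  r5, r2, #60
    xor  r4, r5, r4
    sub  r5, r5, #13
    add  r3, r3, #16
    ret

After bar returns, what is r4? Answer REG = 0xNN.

REG = 0xad

prologue: push r3 -> mem[0xa1]=0x46, sp=0xa1
body[0] mov  r4, #0x38 -> r4=0x38
body[1] mov  r1, #0x55 -> r1=0x55
body[2] sub  r5, r2, #60 -> r5=0x95
body[3] xor  r4, r5, r4 -> r4=0xad
body[4] sub  r5, r5, #13 -> r5=0x88
body[5] add  r3, r3, #16 -> r3=0x56
epilogue: pop r3=0x46, sp=0xa2
r4 is caller-saved -> body value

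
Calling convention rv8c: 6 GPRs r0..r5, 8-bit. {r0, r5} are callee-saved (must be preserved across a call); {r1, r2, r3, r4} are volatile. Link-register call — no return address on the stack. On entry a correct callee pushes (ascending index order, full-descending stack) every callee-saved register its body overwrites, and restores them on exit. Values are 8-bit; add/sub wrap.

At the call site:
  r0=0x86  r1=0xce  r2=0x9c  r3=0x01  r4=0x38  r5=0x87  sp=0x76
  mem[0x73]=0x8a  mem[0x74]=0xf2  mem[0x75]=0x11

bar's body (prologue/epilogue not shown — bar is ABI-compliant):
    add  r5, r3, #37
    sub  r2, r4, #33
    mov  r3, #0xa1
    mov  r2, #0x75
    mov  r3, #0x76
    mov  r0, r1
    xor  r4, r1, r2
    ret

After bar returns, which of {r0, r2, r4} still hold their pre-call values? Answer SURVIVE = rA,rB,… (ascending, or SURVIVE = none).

SURVIVE = r0

prologue: push r0 → mem[0x75]=0x86, sp=0x75
prologue: push r5 → mem[0x74]=0x87, sp=0x74
body[0] add  r5, r3, #37 → r5=0x26
body[1] sub  r2, r4, #33 → r2=0x17
body[2] mov  r3, #0xa1 → r3=0xa1
body[3] mov  r2, #0x75 → r2=0x75
body[4] mov  r3, #0x76 → r3=0x76
body[5] mov  r0, r1 → r0=0xce
body[6] xor  r4, r1, r2 → r4=0xbb
epilogue: pop r5=0x87, sp=0x75
epilogue: pop r0=0x86, sp=0x76
r0: callee-saved, written=True
r2: caller-saved, written=True
r4: caller-saved, written=True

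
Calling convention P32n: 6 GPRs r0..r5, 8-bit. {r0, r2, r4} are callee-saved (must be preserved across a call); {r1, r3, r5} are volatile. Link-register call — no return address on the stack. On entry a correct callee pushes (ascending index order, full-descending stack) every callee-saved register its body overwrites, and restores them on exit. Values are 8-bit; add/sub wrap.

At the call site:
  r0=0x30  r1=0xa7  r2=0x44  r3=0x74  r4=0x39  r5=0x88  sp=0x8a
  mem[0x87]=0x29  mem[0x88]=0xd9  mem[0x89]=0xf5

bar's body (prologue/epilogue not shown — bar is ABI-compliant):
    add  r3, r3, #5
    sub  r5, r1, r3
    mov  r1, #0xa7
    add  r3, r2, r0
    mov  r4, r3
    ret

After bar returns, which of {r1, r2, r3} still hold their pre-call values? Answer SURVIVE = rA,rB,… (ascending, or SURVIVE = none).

prologue: push r4 -> mem[0x89]=0x39, sp=0x89
body[0] add  r3, r3, #5 -> r3=0x79
body[1] sub  r5, r1, r3 -> r5=0x2e
body[2] mov  r1, #0xa7 -> r1=0xa7
body[3] add  r3, r2, r0 -> r3=0x74
body[4] mov  r4, r3 -> r4=0x74
epilogue: pop r4=0x39, sp=0x8a
r1: caller-saved, written=True
r2: callee-saved, written=False
r3: caller-saved, written=True

SURVIVE = r1,r2,r3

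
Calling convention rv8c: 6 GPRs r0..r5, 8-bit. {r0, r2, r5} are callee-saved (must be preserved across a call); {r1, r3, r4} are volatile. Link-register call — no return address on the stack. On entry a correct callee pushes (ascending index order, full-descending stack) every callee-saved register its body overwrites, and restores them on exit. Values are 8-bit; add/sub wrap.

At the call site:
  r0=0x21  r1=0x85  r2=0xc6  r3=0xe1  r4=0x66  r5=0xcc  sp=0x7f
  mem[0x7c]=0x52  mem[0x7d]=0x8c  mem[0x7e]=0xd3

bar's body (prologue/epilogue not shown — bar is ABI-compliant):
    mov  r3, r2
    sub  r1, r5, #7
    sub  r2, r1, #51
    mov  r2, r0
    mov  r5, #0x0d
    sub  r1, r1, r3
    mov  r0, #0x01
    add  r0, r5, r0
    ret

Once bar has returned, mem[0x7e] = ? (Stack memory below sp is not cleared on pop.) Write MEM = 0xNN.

MEM = 0x21

prologue: push r0 -> mem[0x7e]=0x21, sp=0x7e
prologue: push r2 -> mem[0x7d]=0xc6, sp=0x7d
prologue: push r5 -> mem[0x7c]=0xcc, sp=0x7c
body[0] mov  r3, r2 -> r3=0xc6
body[1] sub  r1, r5, #7 -> r1=0xc5
body[2] sub  r2, r1, #51 -> r2=0x92
body[3] mov  r2, r0 -> r2=0x21
body[4] mov  r5, #0x0d -> r5=0x0d
body[5] sub  r1, r1, r3 -> r1=0xff
body[6] mov  r0, #0x01 -> r0=0x01
body[7] add  r0, r5, r0 -> r0=0x0e
epilogue: pop r5=0xcc, sp=0x7d
epilogue: pop r2=0xc6, sp=0x7e
epilogue: pop r0=0x21, sp=0x7f
prologue pushed ['r0', 'r2', 'r5'] at ['0x7e', '0x7d', '0x7c']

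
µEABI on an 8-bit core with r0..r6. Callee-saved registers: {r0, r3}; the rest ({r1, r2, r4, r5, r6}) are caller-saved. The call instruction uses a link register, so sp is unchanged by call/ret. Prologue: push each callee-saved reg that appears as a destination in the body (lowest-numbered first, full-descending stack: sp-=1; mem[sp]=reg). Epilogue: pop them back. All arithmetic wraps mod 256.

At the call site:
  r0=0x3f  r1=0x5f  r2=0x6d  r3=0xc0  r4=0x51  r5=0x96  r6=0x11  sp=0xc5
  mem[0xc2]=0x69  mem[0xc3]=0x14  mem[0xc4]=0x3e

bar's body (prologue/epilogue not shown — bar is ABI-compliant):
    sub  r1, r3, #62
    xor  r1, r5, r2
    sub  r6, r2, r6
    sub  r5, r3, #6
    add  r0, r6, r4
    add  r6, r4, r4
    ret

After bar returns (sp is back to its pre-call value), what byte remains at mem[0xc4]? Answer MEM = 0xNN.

MEM = 0x3f

prologue: push r0 -> mem[0xc4]=0x3f, sp=0xc4
body[0] sub  r1, r3, #62 -> r1=0x82
body[1] xor  r1, r5, r2 -> r1=0xfb
body[2] sub  r6, r2, r6 -> r6=0x5c
body[3] sub  r5, r3, #6 -> r5=0xba
body[4] add  r0, r6, r4 -> r0=0xad
body[5] add  r6, r4, r4 -> r6=0xa2
epilogue: pop r0=0x3f, sp=0xc5
prologue pushed ['r0'] at ['0xc4']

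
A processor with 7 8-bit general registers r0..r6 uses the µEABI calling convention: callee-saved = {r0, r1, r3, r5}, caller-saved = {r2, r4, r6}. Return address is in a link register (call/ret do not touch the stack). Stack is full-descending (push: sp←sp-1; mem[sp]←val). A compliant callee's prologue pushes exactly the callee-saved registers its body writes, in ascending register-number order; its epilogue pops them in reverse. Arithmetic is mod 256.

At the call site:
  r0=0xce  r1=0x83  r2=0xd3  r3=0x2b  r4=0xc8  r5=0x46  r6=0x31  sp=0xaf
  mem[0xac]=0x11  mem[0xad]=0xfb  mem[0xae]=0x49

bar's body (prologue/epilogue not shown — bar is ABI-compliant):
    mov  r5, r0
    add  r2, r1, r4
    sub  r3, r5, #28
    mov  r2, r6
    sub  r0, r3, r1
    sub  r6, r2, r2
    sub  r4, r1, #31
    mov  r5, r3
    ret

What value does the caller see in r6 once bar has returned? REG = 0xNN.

prologue: push r0 → mem[0xae]=0xce, sp=0xae
prologue: push r3 → mem[0xad]=0x2b, sp=0xad
prologue: push r5 → mem[0xac]=0x46, sp=0xac
body[0] mov  r5, r0 → r5=0xce
body[1] add  r2, r1, r4 → r2=0x4b
body[2] sub  r3, r5, #28 → r3=0xb2
body[3] mov  r2, r6 → r2=0x31
body[4] sub  r0, r3, r1 → r0=0x2f
body[5] sub  r6, r2, r2 → r6=0x00
body[6] sub  r4, r1, #31 → r4=0x64
body[7] mov  r5, r3 → r5=0xb2
epilogue: pop r5=0x46, sp=0xad
epilogue: pop r3=0x2b, sp=0xae
epilogue: pop r0=0xce, sp=0xaf
r6 is caller-saved → body value

REG = 0x00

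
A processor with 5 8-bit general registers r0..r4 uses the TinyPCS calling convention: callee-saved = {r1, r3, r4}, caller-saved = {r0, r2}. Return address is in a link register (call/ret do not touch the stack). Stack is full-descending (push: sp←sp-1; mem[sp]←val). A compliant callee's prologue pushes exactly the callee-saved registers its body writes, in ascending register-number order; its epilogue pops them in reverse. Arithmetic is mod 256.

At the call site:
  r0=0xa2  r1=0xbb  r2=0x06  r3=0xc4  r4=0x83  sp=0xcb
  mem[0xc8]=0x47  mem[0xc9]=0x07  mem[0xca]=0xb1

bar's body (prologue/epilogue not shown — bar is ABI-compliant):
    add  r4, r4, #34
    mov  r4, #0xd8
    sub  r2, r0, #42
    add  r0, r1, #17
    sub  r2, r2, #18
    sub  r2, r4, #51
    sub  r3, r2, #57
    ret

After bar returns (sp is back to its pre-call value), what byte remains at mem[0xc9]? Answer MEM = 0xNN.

MEM = 0x83

prologue: push r3 -> mem[0xca]=0xc4, sp=0xca
prologue: push r4 -> mem[0xc9]=0x83, sp=0xc9
body[0] add  r4, r4, #34 -> r4=0xa5
body[1] mov  r4, #0xd8 -> r4=0xd8
body[2] sub  r2, r0, #42 -> r2=0x78
body[3] add  r0, r1, #17 -> r0=0xcc
body[4] sub  r2, r2, #18 -> r2=0x66
body[5] sub  r2, r4, #51 -> r2=0xa5
body[6] sub  r3, r2, #57 -> r3=0x6c
epilogue: pop r4=0x83, sp=0xca
epilogue: pop r3=0xc4, sp=0xcb
prologue pushed ['r3', 'r4'] at ['0xca', '0xc9']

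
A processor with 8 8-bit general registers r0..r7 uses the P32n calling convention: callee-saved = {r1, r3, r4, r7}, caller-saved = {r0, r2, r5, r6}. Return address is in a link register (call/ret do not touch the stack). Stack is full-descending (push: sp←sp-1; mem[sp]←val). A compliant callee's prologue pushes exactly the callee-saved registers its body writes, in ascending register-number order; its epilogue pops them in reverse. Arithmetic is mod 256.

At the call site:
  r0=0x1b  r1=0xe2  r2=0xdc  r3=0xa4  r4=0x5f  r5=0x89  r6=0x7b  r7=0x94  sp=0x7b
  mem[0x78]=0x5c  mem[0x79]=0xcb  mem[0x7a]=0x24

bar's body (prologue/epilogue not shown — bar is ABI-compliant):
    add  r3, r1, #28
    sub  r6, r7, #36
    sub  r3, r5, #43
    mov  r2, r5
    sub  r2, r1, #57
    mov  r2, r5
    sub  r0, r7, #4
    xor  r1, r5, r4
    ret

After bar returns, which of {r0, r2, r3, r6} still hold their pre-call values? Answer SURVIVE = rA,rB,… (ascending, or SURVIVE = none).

prologue: push r1 → mem[0x7a]=0xe2, sp=0x7a
prologue: push r3 → mem[0x79]=0xa4, sp=0x79
body[0] add  r3, r1, #28 → r3=0xfe
body[1] sub  r6, r7, #36 → r6=0x70
body[2] sub  r3, r5, #43 → r3=0x5e
body[3] mov  r2, r5 → r2=0x89
body[4] sub  r2, r1, #57 → r2=0xa9
body[5] mov  r2, r5 → r2=0x89
body[6] sub  r0, r7, #4 → r0=0x90
body[7] xor  r1, r5, r4 → r1=0xd6
epilogue: pop r3=0xa4, sp=0x7a
epilogue: pop r1=0xe2, sp=0x7b
r0: caller-saved, written=True
r2: caller-saved, written=True
r3: callee-saved, written=True
r6: caller-saved, written=True

SURVIVE = r3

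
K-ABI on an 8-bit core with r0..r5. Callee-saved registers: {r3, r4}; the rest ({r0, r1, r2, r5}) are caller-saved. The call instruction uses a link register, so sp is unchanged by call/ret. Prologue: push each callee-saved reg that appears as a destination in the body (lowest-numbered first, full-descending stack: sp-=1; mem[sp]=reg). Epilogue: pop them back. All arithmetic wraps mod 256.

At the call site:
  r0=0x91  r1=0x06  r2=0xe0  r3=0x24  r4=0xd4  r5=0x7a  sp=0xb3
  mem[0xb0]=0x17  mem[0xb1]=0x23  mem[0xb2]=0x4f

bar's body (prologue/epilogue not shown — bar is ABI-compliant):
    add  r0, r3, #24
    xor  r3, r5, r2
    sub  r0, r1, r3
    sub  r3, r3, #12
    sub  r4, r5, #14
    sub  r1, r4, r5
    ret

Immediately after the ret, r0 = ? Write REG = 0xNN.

prologue: push r3 -> mem[0xb2]=0x24, sp=0xb2
prologue: push r4 -> mem[0xb1]=0xd4, sp=0xb1
body[0] add  r0, r3, #24 -> r0=0x3c
body[1] xor  r3, r5, r2 -> r3=0x9a
body[2] sub  r0, r1, r3 -> r0=0x6c
body[3] sub  r3, r3, #12 -> r3=0x8e
body[4] sub  r4, r5, #14 -> r4=0x6c
body[5] sub  r1, r4, r5 -> r1=0xf2
epilogue: pop r4=0xd4, sp=0xb2
epilogue: pop r3=0x24, sp=0xb3
r0 is caller-saved -> body value

REG = 0x6c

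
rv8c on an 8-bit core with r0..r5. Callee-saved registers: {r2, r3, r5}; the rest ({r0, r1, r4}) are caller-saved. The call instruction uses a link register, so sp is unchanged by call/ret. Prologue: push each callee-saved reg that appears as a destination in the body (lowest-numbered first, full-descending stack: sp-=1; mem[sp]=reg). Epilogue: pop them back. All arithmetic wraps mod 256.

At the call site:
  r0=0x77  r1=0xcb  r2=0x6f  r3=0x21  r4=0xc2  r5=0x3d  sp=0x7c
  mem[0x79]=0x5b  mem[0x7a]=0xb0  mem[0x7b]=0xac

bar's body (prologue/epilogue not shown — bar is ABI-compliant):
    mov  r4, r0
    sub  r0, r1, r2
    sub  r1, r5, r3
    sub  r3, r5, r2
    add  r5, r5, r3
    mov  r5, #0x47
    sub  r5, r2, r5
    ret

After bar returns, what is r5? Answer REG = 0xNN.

prologue: push r3 -> mem[0x7b]=0x21, sp=0x7b
prologue: push r5 -> mem[0x7a]=0x3d, sp=0x7a
body[0] mov  r4, r0 -> r4=0x77
body[1] sub  r0, r1, r2 -> r0=0x5c
body[2] sub  r1, r5, r3 -> r1=0x1c
body[3] sub  r3, r5, r2 -> r3=0xce
body[4] add  r5, r5, r3 -> r5=0x0b
body[5] mov  r5, #0x47 -> r5=0x47
body[6] sub  r5, r2, r5 -> r5=0x28
epilogue: pop r5=0x3d, sp=0x7b
epilogue: pop r3=0x21, sp=0x7c
r5 is callee-saved -> restored

REG = 0x3d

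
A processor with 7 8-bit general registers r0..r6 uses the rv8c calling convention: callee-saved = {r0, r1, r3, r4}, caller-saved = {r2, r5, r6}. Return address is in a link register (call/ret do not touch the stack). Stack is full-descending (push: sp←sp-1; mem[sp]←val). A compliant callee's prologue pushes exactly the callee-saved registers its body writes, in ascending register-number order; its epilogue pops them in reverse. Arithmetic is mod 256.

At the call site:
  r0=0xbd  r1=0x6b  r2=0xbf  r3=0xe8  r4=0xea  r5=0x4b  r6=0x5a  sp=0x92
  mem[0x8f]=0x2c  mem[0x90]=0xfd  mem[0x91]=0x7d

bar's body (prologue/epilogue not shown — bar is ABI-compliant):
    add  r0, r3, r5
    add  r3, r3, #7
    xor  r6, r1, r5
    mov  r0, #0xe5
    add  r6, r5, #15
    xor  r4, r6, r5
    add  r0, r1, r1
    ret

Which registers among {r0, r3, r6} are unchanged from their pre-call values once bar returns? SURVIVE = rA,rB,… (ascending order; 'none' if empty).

prologue: push r0 → mem[0x91]=0xbd, sp=0x91
prologue: push r3 → mem[0x90]=0xe8, sp=0x90
prologue: push r4 → mem[0x8f]=0xea, sp=0x8f
body[0] add  r0, r3, r5 → r0=0x33
body[1] add  r3, r3, #7 → r3=0xef
body[2] xor  r6, r1, r5 → r6=0x20
body[3] mov  r0, #0xe5 → r0=0xe5
body[4] add  r6, r5, #15 → r6=0x5a
body[5] xor  r4, r6, r5 → r4=0x11
body[6] add  r0, r1, r1 → r0=0xd6
epilogue: pop r4=0xea, sp=0x90
epilogue: pop r3=0xe8, sp=0x91
epilogue: pop r0=0xbd, sp=0x92
r0: callee-saved, written=True
r3: callee-saved, written=True
r6: caller-saved, written=True

SURVIVE = r0,r3,r6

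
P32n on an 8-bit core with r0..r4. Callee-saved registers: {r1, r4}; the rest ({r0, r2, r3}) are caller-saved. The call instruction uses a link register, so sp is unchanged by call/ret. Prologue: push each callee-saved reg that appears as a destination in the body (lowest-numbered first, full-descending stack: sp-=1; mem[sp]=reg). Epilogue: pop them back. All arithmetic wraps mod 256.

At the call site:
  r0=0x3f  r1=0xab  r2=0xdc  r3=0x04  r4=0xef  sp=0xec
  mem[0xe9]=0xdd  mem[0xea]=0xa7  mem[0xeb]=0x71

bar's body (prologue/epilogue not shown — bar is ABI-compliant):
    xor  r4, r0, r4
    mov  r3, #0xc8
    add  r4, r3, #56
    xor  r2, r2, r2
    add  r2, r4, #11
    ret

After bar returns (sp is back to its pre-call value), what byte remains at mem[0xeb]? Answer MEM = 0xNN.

MEM = 0xef

prologue: push r4 → mem[0xeb]=0xef, sp=0xeb
body[0] xor  r4, r0, r4 → r4=0xd0
body[1] mov  r3, #0xc8 → r3=0xc8
body[2] add  r4, r3, #56 → r4=0x00
body[3] xor  r2, r2, r2 → r2=0x00
body[4] add  r2, r4, #11 → r2=0x0b
epilogue: pop r4=0xef, sp=0xec
prologue pushed ['r4'] at ['0xeb']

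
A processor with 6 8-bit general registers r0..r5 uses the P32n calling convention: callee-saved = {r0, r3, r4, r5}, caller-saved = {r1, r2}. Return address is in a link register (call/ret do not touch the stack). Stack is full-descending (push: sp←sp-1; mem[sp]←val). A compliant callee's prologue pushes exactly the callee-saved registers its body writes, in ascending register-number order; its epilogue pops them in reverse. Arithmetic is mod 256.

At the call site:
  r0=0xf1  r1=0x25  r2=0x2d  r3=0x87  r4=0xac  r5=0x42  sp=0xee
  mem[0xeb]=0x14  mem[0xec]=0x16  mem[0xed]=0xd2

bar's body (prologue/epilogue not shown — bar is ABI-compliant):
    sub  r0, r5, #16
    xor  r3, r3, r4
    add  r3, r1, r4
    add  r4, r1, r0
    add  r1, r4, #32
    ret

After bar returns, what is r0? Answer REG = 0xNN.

prologue: push r0 → mem[0xed]=0xf1, sp=0xed
prologue: push r3 → mem[0xec]=0x87, sp=0xec
prologue: push r4 → mem[0xeb]=0xac, sp=0xeb
body[0] sub  r0, r5, #16 → r0=0x32
body[1] xor  r3, r3, r4 → r3=0x2b
body[2] add  r3, r1, r4 → r3=0xd1
body[3] add  r4, r1, r0 → r4=0x57
body[4] add  r1, r4, #32 → r1=0x77
epilogue: pop r4=0xac, sp=0xec
epilogue: pop r3=0x87, sp=0xed
epilogue: pop r0=0xf1, sp=0xee
r0 is callee-saved → restored

REG = 0xf1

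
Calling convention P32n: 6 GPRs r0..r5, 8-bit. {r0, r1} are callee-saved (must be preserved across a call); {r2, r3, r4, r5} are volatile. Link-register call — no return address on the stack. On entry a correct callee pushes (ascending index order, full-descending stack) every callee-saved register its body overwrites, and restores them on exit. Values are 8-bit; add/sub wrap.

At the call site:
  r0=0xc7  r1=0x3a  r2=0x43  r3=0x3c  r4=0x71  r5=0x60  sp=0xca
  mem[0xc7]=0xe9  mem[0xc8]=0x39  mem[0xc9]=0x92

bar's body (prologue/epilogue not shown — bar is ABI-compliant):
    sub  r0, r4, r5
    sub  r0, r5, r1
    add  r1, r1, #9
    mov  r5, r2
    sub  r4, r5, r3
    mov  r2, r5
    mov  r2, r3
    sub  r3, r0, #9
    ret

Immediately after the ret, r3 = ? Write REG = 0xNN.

prologue: push r0 → mem[0xc9]=0xc7, sp=0xc9
prologue: push r1 → mem[0xc8]=0x3a, sp=0xc8
body[0] sub  r0, r4, r5 → r0=0x11
body[1] sub  r0, r5, r1 → r0=0x26
body[2] add  r1, r1, #9 → r1=0x43
body[3] mov  r5, r2 → r5=0x43
body[4] sub  r4, r5, r3 → r4=0x07
body[5] mov  r2, r5 → r2=0x43
body[6] mov  r2, r3 → r2=0x3c
body[7] sub  r3, r0, #9 → r3=0x1d
epilogue: pop r1=0x3a, sp=0xc9
epilogue: pop r0=0xc7, sp=0xca
r3 is caller-saved → body value

REG = 0x1d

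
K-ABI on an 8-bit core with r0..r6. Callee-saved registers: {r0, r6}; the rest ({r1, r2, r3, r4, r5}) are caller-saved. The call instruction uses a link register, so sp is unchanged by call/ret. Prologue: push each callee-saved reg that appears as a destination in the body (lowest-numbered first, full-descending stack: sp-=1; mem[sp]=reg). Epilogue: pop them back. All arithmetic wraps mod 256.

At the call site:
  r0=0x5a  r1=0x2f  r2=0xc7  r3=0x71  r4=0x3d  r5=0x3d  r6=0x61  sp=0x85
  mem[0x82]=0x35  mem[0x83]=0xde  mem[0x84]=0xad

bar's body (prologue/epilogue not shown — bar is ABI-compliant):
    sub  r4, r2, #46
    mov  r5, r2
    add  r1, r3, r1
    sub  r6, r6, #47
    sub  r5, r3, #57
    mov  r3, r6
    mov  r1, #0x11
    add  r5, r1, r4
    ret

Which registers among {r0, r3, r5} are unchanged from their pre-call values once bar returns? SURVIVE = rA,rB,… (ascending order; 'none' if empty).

prologue: push r6 -> mem[0x84]=0x61, sp=0x84
body[0] sub  r4, r2, #46 -> r4=0x99
body[1] mov  r5, r2 -> r5=0xc7
body[2] add  r1, r3, r1 -> r1=0xa0
body[3] sub  r6, r6, #47 -> r6=0x32
body[4] sub  r5, r3, #57 -> r5=0x38
body[5] mov  r3, r6 -> r3=0x32
body[6] mov  r1, #0x11 -> r1=0x11
body[7] add  r5, r1, r4 -> r5=0xaa
epilogue: pop r6=0x61, sp=0x85
r0: callee-saved, written=False
r3: caller-saved, written=True
r5: caller-saved, written=True

SURVIVE = r0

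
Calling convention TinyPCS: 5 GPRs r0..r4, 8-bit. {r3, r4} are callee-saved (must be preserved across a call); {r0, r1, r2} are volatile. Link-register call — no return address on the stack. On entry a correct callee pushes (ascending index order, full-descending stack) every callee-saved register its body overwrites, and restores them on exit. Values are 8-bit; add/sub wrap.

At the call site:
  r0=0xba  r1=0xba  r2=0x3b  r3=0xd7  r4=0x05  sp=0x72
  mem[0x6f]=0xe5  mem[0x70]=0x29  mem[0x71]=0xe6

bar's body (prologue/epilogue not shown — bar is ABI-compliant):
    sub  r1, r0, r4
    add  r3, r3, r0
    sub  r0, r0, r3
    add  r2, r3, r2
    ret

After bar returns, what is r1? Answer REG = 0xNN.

prologue: push r3 -> mem[0x71]=0xd7, sp=0x71
body[0] sub  r1, r0, r4 -> r1=0xb5
body[1] add  r3, r3, r0 -> r3=0x91
body[2] sub  r0, r0, r3 -> r0=0x29
body[3] add  r2, r3, r2 -> r2=0xcc
epilogue: pop r3=0xd7, sp=0x72
r1 is caller-saved -> body value

REG = 0xb5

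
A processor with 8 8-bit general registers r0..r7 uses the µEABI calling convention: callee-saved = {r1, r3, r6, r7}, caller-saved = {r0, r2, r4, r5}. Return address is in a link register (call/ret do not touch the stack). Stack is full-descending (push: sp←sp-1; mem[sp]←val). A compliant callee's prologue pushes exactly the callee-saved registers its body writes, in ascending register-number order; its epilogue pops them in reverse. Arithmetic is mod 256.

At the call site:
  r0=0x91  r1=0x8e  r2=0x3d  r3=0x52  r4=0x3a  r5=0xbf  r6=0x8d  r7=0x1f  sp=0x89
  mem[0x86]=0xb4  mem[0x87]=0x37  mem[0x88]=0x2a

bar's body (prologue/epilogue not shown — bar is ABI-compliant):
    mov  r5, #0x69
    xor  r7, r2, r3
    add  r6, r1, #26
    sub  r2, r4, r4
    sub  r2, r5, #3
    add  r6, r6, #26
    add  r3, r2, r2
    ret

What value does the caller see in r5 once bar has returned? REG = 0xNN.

REG = 0x69

prologue: push r3 -> mem[0x88]=0x52, sp=0x88
prologue: push r6 -> mem[0x87]=0x8d, sp=0x87
prologue: push r7 -> mem[0x86]=0x1f, sp=0x86
body[0] mov  r5, #0x69 -> r5=0x69
body[1] xor  r7, r2, r3 -> r7=0x6f
body[2] add  r6, r1, #26 -> r6=0xa8
body[3] sub  r2, r4, r4 -> r2=0x00
body[4] sub  r2, r5, #3 -> r2=0x66
body[5] add  r6, r6, #26 -> r6=0xc2
body[6] add  r3, r2, r2 -> r3=0xcc
epilogue: pop r7=0x1f, sp=0x87
epilogue: pop r6=0x8d, sp=0x88
epilogue: pop r3=0x52, sp=0x89
r5 is caller-saved -> body value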